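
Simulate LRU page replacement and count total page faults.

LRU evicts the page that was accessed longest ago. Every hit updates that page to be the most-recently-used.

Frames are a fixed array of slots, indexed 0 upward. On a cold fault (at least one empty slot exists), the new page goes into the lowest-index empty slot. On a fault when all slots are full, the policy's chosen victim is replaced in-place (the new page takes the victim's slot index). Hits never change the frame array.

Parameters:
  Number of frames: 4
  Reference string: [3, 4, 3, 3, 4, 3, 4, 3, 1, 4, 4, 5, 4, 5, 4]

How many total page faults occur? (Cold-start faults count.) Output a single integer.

Answer: 4

Derivation:
Step 0: ref 3 → FAULT, frames=[3,-,-,-]
Step 1: ref 4 → FAULT, frames=[3,4,-,-]
Step 2: ref 3 → HIT, frames=[3,4,-,-]
Step 3: ref 3 → HIT, frames=[3,4,-,-]
Step 4: ref 4 → HIT, frames=[3,4,-,-]
Step 5: ref 3 → HIT, frames=[3,4,-,-]
Step 6: ref 4 → HIT, frames=[3,4,-,-]
Step 7: ref 3 → HIT, frames=[3,4,-,-]
Step 8: ref 1 → FAULT, frames=[3,4,1,-]
Step 9: ref 4 → HIT, frames=[3,4,1,-]
Step 10: ref 4 → HIT, frames=[3,4,1,-]
Step 11: ref 5 → FAULT, frames=[3,4,1,5]
Step 12: ref 4 → HIT, frames=[3,4,1,5]
Step 13: ref 5 → HIT, frames=[3,4,1,5]
Step 14: ref 4 → HIT, frames=[3,4,1,5]
Total faults: 4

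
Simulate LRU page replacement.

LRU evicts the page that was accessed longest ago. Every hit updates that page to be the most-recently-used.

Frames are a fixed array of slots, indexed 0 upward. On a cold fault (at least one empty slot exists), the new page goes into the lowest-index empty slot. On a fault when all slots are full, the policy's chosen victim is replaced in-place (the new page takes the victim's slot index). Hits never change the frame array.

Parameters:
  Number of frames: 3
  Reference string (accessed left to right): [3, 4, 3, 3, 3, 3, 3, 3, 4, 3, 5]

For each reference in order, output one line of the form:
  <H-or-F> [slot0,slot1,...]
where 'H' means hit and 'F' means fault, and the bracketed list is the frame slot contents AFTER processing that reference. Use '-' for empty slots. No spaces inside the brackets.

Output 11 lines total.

F [3,-,-]
F [3,4,-]
H [3,4,-]
H [3,4,-]
H [3,4,-]
H [3,4,-]
H [3,4,-]
H [3,4,-]
H [3,4,-]
H [3,4,-]
F [3,4,5]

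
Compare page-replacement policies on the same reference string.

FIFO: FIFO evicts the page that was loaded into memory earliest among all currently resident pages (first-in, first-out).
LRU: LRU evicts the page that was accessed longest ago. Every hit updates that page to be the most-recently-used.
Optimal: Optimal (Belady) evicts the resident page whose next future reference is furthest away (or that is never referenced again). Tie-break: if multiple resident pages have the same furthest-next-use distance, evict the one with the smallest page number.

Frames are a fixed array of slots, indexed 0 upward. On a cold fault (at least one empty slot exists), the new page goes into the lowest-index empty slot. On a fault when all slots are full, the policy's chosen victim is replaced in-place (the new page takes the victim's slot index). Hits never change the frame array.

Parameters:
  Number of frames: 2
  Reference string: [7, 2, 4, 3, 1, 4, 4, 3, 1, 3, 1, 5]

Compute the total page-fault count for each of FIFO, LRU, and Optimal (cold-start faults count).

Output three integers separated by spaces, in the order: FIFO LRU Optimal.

Answer: 9 9 7

Derivation:
--- FIFO ---
  step 0: ref 7 -> FAULT, frames=[7,-] (faults so far: 1)
  step 1: ref 2 -> FAULT, frames=[7,2] (faults so far: 2)
  step 2: ref 4 -> FAULT, evict 7, frames=[4,2] (faults so far: 3)
  step 3: ref 3 -> FAULT, evict 2, frames=[4,3] (faults so far: 4)
  step 4: ref 1 -> FAULT, evict 4, frames=[1,3] (faults so far: 5)
  step 5: ref 4 -> FAULT, evict 3, frames=[1,4] (faults so far: 6)
  step 6: ref 4 -> HIT, frames=[1,4] (faults so far: 6)
  step 7: ref 3 -> FAULT, evict 1, frames=[3,4] (faults so far: 7)
  step 8: ref 1 -> FAULT, evict 4, frames=[3,1] (faults so far: 8)
  step 9: ref 3 -> HIT, frames=[3,1] (faults so far: 8)
  step 10: ref 1 -> HIT, frames=[3,1] (faults so far: 8)
  step 11: ref 5 -> FAULT, evict 3, frames=[5,1] (faults so far: 9)
  FIFO total faults: 9
--- LRU ---
  step 0: ref 7 -> FAULT, frames=[7,-] (faults so far: 1)
  step 1: ref 2 -> FAULT, frames=[7,2] (faults so far: 2)
  step 2: ref 4 -> FAULT, evict 7, frames=[4,2] (faults so far: 3)
  step 3: ref 3 -> FAULT, evict 2, frames=[4,3] (faults so far: 4)
  step 4: ref 1 -> FAULT, evict 4, frames=[1,3] (faults so far: 5)
  step 5: ref 4 -> FAULT, evict 3, frames=[1,4] (faults so far: 6)
  step 6: ref 4 -> HIT, frames=[1,4] (faults so far: 6)
  step 7: ref 3 -> FAULT, evict 1, frames=[3,4] (faults so far: 7)
  step 8: ref 1 -> FAULT, evict 4, frames=[3,1] (faults so far: 8)
  step 9: ref 3 -> HIT, frames=[3,1] (faults so far: 8)
  step 10: ref 1 -> HIT, frames=[3,1] (faults so far: 8)
  step 11: ref 5 -> FAULT, evict 3, frames=[5,1] (faults so far: 9)
  LRU total faults: 9
--- Optimal ---
  step 0: ref 7 -> FAULT, frames=[7,-] (faults so far: 1)
  step 1: ref 2 -> FAULT, frames=[7,2] (faults so far: 2)
  step 2: ref 4 -> FAULT, evict 2, frames=[7,4] (faults so far: 3)
  step 3: ref 3 -> FAULT, evict 7, frames=[3,4] (faults so far: 4)
  step 4: ref 1 -> FAULT, evict 3, frames=[1,4] (faults so far: 5)
  step 5: ref 4 -> HIT, frames=[1,4] (faults so far: 5)
  step 6: ref 4 -> HIT, frames=[1,4] (faults so far: 5)
  step 7: ref 3 -> FAULT, evict 4, frames=[1,3] (faults so far: 6)
  step 8: ref 1 -> HIT, frames=[1,3] (faults so far: 6)
  step 9: ref 3 -> HIT, frames=[1,3] (faults so far: 6)
  step 10: ref 1 -> HIT, frames=[1,3] (faults so far: 6)
  step 11: ref 5 -> FAULT, evict 1, frames=[5,3] (faults so far: 7)
  Optimal total faults: 7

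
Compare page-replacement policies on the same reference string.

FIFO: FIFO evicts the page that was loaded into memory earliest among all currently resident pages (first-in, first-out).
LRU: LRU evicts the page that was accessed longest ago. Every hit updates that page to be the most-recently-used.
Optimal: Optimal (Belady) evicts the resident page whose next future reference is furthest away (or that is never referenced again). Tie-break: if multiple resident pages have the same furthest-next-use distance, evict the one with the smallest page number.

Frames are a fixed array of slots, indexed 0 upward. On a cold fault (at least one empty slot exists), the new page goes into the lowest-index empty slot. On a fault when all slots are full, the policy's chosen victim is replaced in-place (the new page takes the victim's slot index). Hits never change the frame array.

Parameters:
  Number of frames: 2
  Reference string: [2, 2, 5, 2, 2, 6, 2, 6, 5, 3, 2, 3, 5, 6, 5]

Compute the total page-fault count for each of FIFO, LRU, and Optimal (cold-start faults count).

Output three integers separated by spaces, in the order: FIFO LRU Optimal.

Answer: 9 8 7

Derivation:
--- FIFO ---
  step 0: ref 2 -> FAULT, frames=[2,-] (faults so far: 1)
  step 1: ref 2 -> HIT, frames=[2,-] (faults so far: 1)
  step 2: ref 5 -> FAULT, frames=[2,5] (faults so far: 2)
  step 3: ref 2 -> HIT, frames=[2,5] (faults so far: 2)
  step 4: ref 2 -> HIT, frames=[2,5] (faults so far: 2)
  step 5: ref 6 -> FAULT, evict 2, frames=[6,5] (faults so far: 3)
  step 6: ref 2 -> FAULT, evict 5, frames=[6,2] (faults so far: 4)
  step 7: ref 6 -> HIT, frames=[6,2] (faults so far: 4)
  step 8: ref 5 -> FAULT, evict 6, frames=[5,2] (faults so far: 5)
  step 9: ref 3 -> FAULT, evict 2, frames=[5,3] (faults so far: 6)
  step 10: ref 2 -> FAULT, evict 5, frames=[2,3] (faults so far: 7)
  step 11: ref 3 -> HIT, frames=[2,3] (faults so far: 7)
  step 12: ref 5 -> FAULT, evict 3, frames=[2,5] (faults so far: 8)
  step 13: ref 6 -> FAULT, evict 2, frames=[6,5] (faults so far: 9)
  step 14: ref 5 -> HIT, frames=[6,5] (faults so far: 9)
  FIFO total faults: 9
--- LRU ---
  step 0: ref 2 -> FAULT, frames=[2,-] (faults so far: 1)
  step 1: ref 2 -> HIT, frames=[2,-] (faults so far: 1)
  step 2: ref 5 -> FAULT, frames=[2,5] (faults so far: 2)
  step 3: ref 2 -> HIT, frames=[2,5] (faults so far: 2)
  step 4: ref 2 -> HIT, frames=[2,5] (faults so far: 2)
  step 5: ref 6 -> FAULT, evict 5, frames=[2,6] (faults so far: 3)
  step 6: ref 2 -> HIT, frames=[2,6] (faults so far: 3)
  step 7: ref 6 -> HIT, frames=[2,6] (faults so far: 3)
  step 8: ref 5 -> FAULT, evict 2, frames=[5,6] (faults so far: 4)
  step 9: ref 3 -> FAULT, evict 6, frames=[5,3] (faults so far: 5)
  step 10: ref 2 -> FAULT, evict 5, frames=[2,3] (faults so far: 6)
  step 11: ref 3 -> HIT, frames=[2,3] (faults so far: 6)
  step 12: ref 5 -> FAULT, evict 2, frames=[5,3] (faults so far: 7)
  step 13: ref 6 -> FAULT, evict 3, frames=[5,6] (faults so far: 8)
  step 14: ref 5 -> HIT, frames=[5,6] (faults so far: 8)
  LRU total faults: 8
--- Optimal ---
  step 0: ref 2 -> FAULT, frames=[2,-] (faults so far: 1)
  step 1: ref 2 -> HIT, frames=[2,-] (faults so far: 1)
  step 2: ref 5 -> FAULT, frames=[2,5] (faults so far: 2)
  step 3: ref 2 -> HIT, frames=[2,5] (faults so far: 2)
  step 4: ref 2 -> HIT, frames=[2,5] (faults so far: 2)
  step 5: ref 6 -> FAULT, evict 5, frames=[2,6] (faults so far: 3)
  step 6: ref 2 -> HIT, frames=[2,6] (faults so far: 3)
  step 7: ref 6 -> HIT, frames=[2,6] (faults so far: 3)
  step 8: ref 5 -> FAULT, evict 6, frames=[2,5] (faults so far: 4)
  step 9: ref 3 -> FAULT, evict 5, frames=[2,3] (faults so far: 5)
  step 10: ref 2 -> HIT, frames=[2,3] (faults so far: 5)
  step 11: ref 3 -> HIT, frames=[2,3] (faults so far: 5)
  step 12: ref 5 -> FAULT, evict 2, frames=[5,3] (faults so far: 6)
  step 13: ref 6 -> FAULT, evict 3, frames=[5,6] (faults so far: 7)
  step 14: ref 5 -> HIT, frames=[5,6] (faults so far: 7)
  Optimal total faults: 7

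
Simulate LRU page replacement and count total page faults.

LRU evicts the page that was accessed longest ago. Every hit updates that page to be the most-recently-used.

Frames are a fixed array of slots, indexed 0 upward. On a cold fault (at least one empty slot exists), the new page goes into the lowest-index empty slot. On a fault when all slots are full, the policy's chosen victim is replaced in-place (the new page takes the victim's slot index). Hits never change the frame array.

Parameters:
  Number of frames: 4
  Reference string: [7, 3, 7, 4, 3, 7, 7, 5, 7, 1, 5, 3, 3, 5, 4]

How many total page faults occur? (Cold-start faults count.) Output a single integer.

Step 0: ref 7 → FAULT, frames=[7,-,-,-]
Step 1: ref 3 → FAULT, frames=[7,3,-,-]
Step 2: ref 7 → HIT, frames=[7,3,-,-]
Step 3: ref 4 → FAULT, frames=[7,3,4,-]
Step 4: ref 3 → HIT, frames=[7,3,4,-]
Step 5: ref 7 → HIT, frames=[7,3,4,-]
Step 6: ref 7 → HIT, frames=[7,3,4,-]
Step 7: ref 5 → FAULT, frames=[7,3,4,5]
Step 8: ref 7 → HIT, frames=[7,3,4,5]
Step 9: ref 1 → FAULT (evict 4), frames=[7,3,1,5]
Step 10: ref 5 → HIT, frames=[7,3,1,5]
Step 11: ref 3 → HIT, frames=[7,3,1,5]
Step 12: ref 3 → HIT, frames=[7,3,1,5]
Step 13: ref 5 → HIT, frames=[7,3,1,5]
Step 14: ref 4 → FAULT (evict 7), frames=[4,3,1,5]
Total faults: 6

Answer: 6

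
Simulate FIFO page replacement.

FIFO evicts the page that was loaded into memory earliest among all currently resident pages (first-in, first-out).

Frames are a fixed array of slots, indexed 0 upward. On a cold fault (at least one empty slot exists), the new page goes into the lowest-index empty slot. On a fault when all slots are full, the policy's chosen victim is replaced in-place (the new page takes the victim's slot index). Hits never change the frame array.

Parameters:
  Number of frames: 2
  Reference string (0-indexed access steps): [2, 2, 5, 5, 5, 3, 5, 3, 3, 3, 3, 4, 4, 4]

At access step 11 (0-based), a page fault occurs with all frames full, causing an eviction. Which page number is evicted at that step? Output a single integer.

Step 0: ref 2 -> FAULT, frames=[2,-]
Step 1: ref 2 -> HIT, frames=[2,-]
Step 2: ref 5 -> FAULT, frames=[2,5]
Step 3: ref 5 -> HIT, frames=[2,5]
Step 4: ref 5 -> HIT, frames=[2,5]
Step 5: ref 3 -> FAULT, evict 2, frames=[3,5]
Step 6: ref 5 -> HIT, frames=[3,5]
Step 7: ref 3 -> HIT, frames=[3,5]
Step 8: ref 3 -> HIT, frames=[3,5]
Step 9: ref 3 -> HIT, frames=[3,5]
Step 10: ref 3 -> HIT, frames=[3,5]
Step 11: ref 4 -> FAULT, evict 5, frames=[3,4]
At step 11: evicted page 5

Answer: 5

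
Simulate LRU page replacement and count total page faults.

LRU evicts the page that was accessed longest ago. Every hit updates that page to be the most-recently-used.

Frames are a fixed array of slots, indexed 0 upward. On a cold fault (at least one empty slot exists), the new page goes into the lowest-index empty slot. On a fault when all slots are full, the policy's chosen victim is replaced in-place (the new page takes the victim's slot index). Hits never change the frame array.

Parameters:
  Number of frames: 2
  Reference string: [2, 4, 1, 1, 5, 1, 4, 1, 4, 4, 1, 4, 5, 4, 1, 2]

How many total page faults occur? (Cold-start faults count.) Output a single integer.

Answer: 8

Derivation:
Step 0: ref 2 → FAULT, frames=[2,-]
Step 1: ref 4 → FAULT, frames=[2,4]
Step 2: ref 1 → FAULT (evict 2), frames=[1,4]
Step 3: ref 1 → HIT, frames=[1,4]
Step 4: ref 5 → FAULT (evict 4), frames=[1,5]
Step 5: ref 1 → HIT, frames=[1,5]
Step 6: ref 4 → FAULT (evict 5), frames=[1,4]
Step 7: ref 1 → HIT, frames=[1,4]
Step 8: ref 4 → HIT, frames=[1,4]
Step 9: ref 4 → HIT, frames=[1,4]
Step 10: ref 1 → HIT, frames=[1,4]
Step 11: ref 4 → HIT, frames=[1,4]
Step 12: ref 5 → FAULT (evict 1), frames=[5,4]
Step 13: ref 4 → HIT, frames=[5,4]
Step 14: ref 1 → FAULT (evict 5), frames=[1,4]
Step 15: ref 2 → FAULT (evict 4), frames=[1,2]
Total faults: 8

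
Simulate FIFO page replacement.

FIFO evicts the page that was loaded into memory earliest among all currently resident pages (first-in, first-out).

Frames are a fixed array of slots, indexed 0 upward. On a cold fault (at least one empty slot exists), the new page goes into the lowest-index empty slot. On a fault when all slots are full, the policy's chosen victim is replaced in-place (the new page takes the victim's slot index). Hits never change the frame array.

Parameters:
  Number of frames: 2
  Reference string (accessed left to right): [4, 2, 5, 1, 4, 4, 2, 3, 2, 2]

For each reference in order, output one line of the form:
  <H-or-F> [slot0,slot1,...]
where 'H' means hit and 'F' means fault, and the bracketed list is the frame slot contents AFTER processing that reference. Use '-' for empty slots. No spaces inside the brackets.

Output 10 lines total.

F [4,-]
F [4,2]
F [5,2]
F [5,1]
F [4,1]
H [4,1]
F [4,2]
F [3,2]
H [3,2]
H [3,2]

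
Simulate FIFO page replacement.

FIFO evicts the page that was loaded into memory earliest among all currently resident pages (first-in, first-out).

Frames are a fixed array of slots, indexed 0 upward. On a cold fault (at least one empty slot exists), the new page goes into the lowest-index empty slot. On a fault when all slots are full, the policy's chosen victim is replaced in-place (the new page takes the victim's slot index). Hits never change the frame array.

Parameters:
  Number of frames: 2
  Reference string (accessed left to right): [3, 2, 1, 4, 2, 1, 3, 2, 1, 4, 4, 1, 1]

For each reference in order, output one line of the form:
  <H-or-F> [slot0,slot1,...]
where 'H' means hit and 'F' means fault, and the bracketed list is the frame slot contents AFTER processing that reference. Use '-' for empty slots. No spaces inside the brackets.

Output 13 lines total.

F [3,-]
F [3,2]
F [1,2]
F [1,4]
F [2,4]
F [2,1]
F [3,1]
F [3,2]
F [1,2]
F [1,4]
H [1,4]
H [1,4]
H [1,4]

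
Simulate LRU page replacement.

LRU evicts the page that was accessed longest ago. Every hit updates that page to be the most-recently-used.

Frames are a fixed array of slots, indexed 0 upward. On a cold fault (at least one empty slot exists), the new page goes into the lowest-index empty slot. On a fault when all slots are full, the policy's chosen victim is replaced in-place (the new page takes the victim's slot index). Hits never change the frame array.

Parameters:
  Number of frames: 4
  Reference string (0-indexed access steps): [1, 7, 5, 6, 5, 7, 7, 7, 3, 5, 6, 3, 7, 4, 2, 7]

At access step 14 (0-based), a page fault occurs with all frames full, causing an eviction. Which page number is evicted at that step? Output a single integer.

Answer: 6

Derivation:
Step 0: ref 1 -> FAULT, frames=[1,-,-,-]
Step 1: ref 7 -> FAULT, frames=[1,7,-,-]
Step 2: ref 5 -> FAULT, frames=[1,7,5,-]
Step 3: ref 6 -> FAULT, frames=[1,7,5,6]
Step 4: ref 5 -> HIT, frames=[1,7,5,6]
Step 5: ref 7 -> HIT, frames=[1,7,5,6]
Step 6: ref 7 -> HIT, frames=[1,7,5,6]
Step 7: ref 7 -> HIT, frames=[1,7,5,6]
Step 8: ref 3 -> FAULT, evict 1, frames=[3,7,5,6]
Step 9: ref 5 -> HIT, frames=[3,7,5,6]
Step 10: ref 6 -> HIT, frames=[3,7,5,6]
Step 11: ref 3 -> HIT, frames=[3,7,5,6]
Step 12: ref 7 -> HIT, frames=[3,7,5,6]
Step 13: ref 4 -> FAULT, evict 5, frames=[3,7,4,6]
Step 14: ref 2 -> FAULT, evict 6, frames=[3,7,4,2]
At step 14: evicted page 6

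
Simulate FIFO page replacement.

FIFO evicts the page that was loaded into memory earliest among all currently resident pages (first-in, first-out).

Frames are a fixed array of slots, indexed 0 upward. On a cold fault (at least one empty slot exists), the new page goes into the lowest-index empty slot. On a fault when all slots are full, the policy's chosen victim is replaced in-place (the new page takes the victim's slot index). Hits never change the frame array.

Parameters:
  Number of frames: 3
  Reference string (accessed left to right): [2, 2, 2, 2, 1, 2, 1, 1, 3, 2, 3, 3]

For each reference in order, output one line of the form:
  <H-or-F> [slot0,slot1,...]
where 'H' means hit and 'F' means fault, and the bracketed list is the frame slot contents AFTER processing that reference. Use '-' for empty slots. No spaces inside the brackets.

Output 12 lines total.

F [2,-,-]
H [2,-,-]
H [2,-,-]
H [2,-,-]
F [2,1,-]
H [2,1,-]
H [2,1,-]
H [2,1,-]
F [2,1,3]
H [2,1,3]
H [2,1,3]
H [2,1,3]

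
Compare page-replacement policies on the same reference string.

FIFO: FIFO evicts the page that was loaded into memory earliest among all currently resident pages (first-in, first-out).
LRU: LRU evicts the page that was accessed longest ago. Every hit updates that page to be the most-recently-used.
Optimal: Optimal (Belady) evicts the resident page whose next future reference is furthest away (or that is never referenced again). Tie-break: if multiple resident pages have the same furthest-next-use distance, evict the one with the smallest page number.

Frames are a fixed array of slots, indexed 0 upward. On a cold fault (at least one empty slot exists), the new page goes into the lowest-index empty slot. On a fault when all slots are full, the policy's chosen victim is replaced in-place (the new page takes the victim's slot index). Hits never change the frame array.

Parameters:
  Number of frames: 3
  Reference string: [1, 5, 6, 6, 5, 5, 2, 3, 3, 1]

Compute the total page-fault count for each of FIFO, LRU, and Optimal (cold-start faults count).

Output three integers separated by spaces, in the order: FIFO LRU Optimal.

Answer: 6 6 5

Derivation:
--- FIFO ---
  step 0: ref 1 -> FAULT, frames=[1,-,-] (faults so far: 1)
  step 1: ref 5 -> FAULT, frames=[1,5,-] (faults so far: 2)
  step 2: ref 6 -> FAULT, frames=[1,5,6] (faults so far: 3)
  step 3: ref 6 -> HIT, frames=[1,5,6] (faults so far: 3)
  step 4: ref 5 -> HIT, frames=[1,5,6] (faults so far: 3)
  step 5: ref 5 -> HIT, frames=[1,5,6] (faults so far: 3)
  step 6: ref 2 -> FAULT, evict 1, frames=[2,5,6] (faults so far: 4)
  step 7: ref 3 -> FAULT, evict 5, frames=[2,3,6] (faults so far: 5)
  step 8: ref 3 -> HIT, frames=[2,3,6] (faults so far: 5)
  step 9: ref 1 -> FAULT, evict 6, frames=[2,3,1] (faults so far: 6)
  FIFO total faults: 6
--- LRU ---
  step 0: ref 1 -> FAULT, frames=[1,-,-] (faults so far: 1)
  step 1: ref 5 -> FAULT, frames=[1,5,-] (faults so far: 2)
  step 2: ref 6 -> FAULT, frames=[1,5,6] (faults so far: 3)
  step 3: ref 6 -> HIT, frames=[1,5,6] (faults so far: 3)
  step 4: ref 5 -> HIT, frames=[1,5,6] (faults so far: 3)
  step 5: ref 5 -> HIT, frames=[1,5,6] (faults so far: 3)
  step 6: ref 2 -> FAULT, evict 1, frames=[2,5,6] (faults so far: 4)
  step 7: ref 3 -> FAULT, evict 6, frames=[2,5,3] (faults so far: 5)
  step 8: ref 3 -> HIT, frames=[2,5,3] (faults so far: 5)
  step 9: ref 1 -> FAULT, evict 5, frames=[2,1,3] (faults so far: 6)
  LRU total faults: 6
--- Optimal ---
  step 0: ref 1 -> FAULT, frames=[1,-,-] (faults so far: 1)
  step 1: ref 5 -> FAULT, frames=[1,5,-] (faults so far: 2)
  step 2: ref 6 -> FAULT, frames=[1,5,6] (faults so far: 3)
  step 3: ref 6 -> HIT, frames=[1,5,6] (faults so far: 3)
  step 4: ref 5 -> HIT, frames=[1,5,6] (faults so far: 3)
  step 5: ref 5 -> HIT, frames=[1,5,6] (faults so far: 3)
  step 6: ref 2 -> FAULT, evict 5, frames=[1,2,6] (faults so far: 4)
  step 7: ref 3 -> FAULT, evict 2, frames=[1,3,6] (faults so far: 5)
  step 8: ref 3 -> HIT, frames=[1,3,6] (faults so far: 5)
  step 9: ref 1 -> HIT, frames=[1,3,6] (faults so far: 5)
  Optimal total faults: 5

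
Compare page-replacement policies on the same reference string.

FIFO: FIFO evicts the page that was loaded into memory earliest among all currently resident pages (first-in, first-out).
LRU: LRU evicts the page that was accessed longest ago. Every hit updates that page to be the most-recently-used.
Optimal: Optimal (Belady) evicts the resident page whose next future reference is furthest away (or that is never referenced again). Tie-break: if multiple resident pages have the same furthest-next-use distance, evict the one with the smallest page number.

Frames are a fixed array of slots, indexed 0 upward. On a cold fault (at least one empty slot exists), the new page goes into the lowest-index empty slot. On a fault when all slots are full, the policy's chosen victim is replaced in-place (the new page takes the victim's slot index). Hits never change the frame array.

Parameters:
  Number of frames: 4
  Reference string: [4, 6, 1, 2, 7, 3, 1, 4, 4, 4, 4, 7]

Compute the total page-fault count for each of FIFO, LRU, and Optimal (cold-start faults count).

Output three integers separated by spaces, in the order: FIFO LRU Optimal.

Answer: 7 7 6

Derivation:
--- FIFO ---
  step 0: ref 4 -> FAULT, frames=[4,-,-,-] (faults so far: 1)
  step 1: ref 6 -> FAULT, frames=[4,6,-,-] (faults so far: 2)
  step 2: ref 1 -> FAULT, frames=[4,6,1,-] (faults so far: 3)
  step 3: ref 2 -> FAULT, frames=[4,6,1,2] (faults so far: 4)
  step 4: ref 7 -> FAULT, evict 4, frames=[7,6,1,2] (faults so far: 5)
  step 5: ref 3 -> FAULT, evict 6, frames=[7,3,1,2] (faults so far: 6)
  step 6: ref 1 -> HIT, frames=[7,3,1,2] (faults so far: 6)
  step 7: ref 4 -> FAULT, evict 1, frames=[7,3,4,2] (faults so far: 7)
  step 8: ref 4 -> HIT, frames=[7,3,4,2] (faults so far: 7)
  step 9: ref 4 -> HIT, frames=[7,3,4,2] (faults so far: 7)
  step 10: ref 4 -> HIT, frames=[7,3,4,2] (faults so far: 7)
  step 11: ref 7 -> HIT, frames=[7,3,4,2] (faults so far: 7)
  FIFO total faults: 7
--- LRU ---
  step 0: ref 4 -> FAULT, frames=[4,-,-,-] (faults so far: 1)
  step 1: ref 6 -> FAULT, frames=[4,6,-,-] (faults so far: 2)
  step 2: ref 1 -> FAULT, frames=[4,6,1,-] (faults so far: 3)
  step 3: ref 2 -> FAULT, frames=[4,6,1,2] (faults so far: 4)
  step 4: ref 7 -> FAULT, evict 4, frames=[7,6,1,2] (faults so far: 5)
  step 5: ref 3 -> FAULT, evict 6, frames=[7,3,1,2] (faults so far: 6)
  step 6: ref 1 -> HIT, frames=[7,3,1,2] (faults so far: 6)
  step 7: ref 4 -> FAULT, evict 2, frames=[7,3,1,4] (faults so far: 7)
  step 8: ref 4 -> HIT, frames=[7,3,1,4] (faults so far: 7)
  step 9: ref 4 -> HIT, frames=[7,3,1,4] (faults so far: 7)
  step 10: ref 4 -> HIT, frames=[7,3,1,4] (faults so far: 7)
  step 11: ref 7 -> HIT, frames=[7,3,1,4] (faults so far: 7)
  LRU total faults: 7
--- Optimal ---
  step 0: ref 4 -> FAULT, frames=[4,-,-,-] (faults so far: 1)
  step 1: ref 6 -> FAULT, frames=[4,6,-,-] (faults so far: 2)
  step 2: ref 1 -> FAULT, frames=[4,6,1,-] (faults so far: 3)
  step 3: ref 2 -> FAULT, frames=[4,6,1,2] (faults so far: 4)
  step 4: ref 7 -> FAULT, evict 2, frames=[4,6,1,7] (faults so far: 5)
  step 5: ref 3 -> FAULT, evict 6, frames=[4,3,1,7] (faults so far: 6)
  step 6: ref 1 -> HIT, frames=[4,3,1,7] (faults so far: 6)
  step 7: ref 4 -> HIT, frames=[4,3,1,7] (faults so far: 6)
  step 8: ref 4 -> HIT, frames=[4,3,1,7] (faults so far: 6)
  step 9: ref 4 -> HIT, frames=[4,3,1,7] (faults so far: 6)
  step 10: ref 4 -> HIT, frames=[4,3,1,7] (faults so far: 6)
  step 11: ref 7 -> HIT, frames=[4,3,1,7] (faults so far: 6)
  Optimal total faults: 6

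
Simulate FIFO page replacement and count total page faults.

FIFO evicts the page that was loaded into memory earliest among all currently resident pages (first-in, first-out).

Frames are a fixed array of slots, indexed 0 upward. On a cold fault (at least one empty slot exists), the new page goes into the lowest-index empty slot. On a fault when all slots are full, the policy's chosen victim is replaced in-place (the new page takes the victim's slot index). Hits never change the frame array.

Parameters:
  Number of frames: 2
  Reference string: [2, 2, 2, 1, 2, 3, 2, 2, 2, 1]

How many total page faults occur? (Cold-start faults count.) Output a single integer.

Step 0: ref 2 → FAULT, frames=[2,-]
Step 1: ref 2 → HIT, frames=[2,-]
Step 2: ref 2 → HIT, frames=[2,-]
Step 3: ref 1 → FAULT, frames=[2,1]
Step 4: ref 2 → HIT, frames=[2,1]
Step 5: ref 3 → FAULT (evict 2), frames=[3,1]
Step 6: ref 2 → FAULT (evict 1), frames=[3,2]
Step 7: ref 2 → HIT, frames=[3,2]
Step 8: ref 2 → HIT, frames=[3,2]
Step 9: ref 1 → FAULT (evict 3), frames=[1,2]
Total faults: 5

Answer: 5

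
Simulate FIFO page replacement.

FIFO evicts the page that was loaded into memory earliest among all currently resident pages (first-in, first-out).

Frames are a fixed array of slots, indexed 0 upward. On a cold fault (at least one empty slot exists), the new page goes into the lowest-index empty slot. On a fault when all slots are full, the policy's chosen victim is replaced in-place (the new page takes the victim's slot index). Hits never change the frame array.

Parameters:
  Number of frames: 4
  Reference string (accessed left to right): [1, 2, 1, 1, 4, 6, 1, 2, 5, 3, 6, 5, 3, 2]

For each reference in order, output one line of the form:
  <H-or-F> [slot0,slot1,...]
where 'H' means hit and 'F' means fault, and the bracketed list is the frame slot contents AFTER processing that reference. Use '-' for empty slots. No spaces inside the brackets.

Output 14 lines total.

F [1,-,-,-]
F [1,2,-,-]
H [1,2,-,-]
H [1,2,-,-]
F [1,2,4,-]
F [1,2,4,6]
H [1,2,4,6]
H [1,2,4,6]
F [5,2,4,6]
F [5,3,4,6]
H [5,3,4,6]
H [5,3,4,6]
H [5,3,4,6]
F [5,3,2,6]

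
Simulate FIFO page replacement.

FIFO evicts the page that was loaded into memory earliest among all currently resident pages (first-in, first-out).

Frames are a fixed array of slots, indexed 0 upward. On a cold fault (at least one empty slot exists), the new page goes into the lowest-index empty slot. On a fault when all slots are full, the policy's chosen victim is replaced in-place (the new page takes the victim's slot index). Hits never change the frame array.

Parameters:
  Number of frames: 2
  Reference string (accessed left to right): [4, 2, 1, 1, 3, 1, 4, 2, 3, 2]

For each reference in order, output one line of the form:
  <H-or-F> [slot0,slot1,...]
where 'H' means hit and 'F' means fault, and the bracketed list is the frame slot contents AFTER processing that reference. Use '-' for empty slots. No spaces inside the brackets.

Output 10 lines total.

F [4,-]
F [4,2]
F [1,2]
H [1,2]
F [1,3]
H [1,3]
F [4,3]
F [4,2]
F [3,2]
H [3,2]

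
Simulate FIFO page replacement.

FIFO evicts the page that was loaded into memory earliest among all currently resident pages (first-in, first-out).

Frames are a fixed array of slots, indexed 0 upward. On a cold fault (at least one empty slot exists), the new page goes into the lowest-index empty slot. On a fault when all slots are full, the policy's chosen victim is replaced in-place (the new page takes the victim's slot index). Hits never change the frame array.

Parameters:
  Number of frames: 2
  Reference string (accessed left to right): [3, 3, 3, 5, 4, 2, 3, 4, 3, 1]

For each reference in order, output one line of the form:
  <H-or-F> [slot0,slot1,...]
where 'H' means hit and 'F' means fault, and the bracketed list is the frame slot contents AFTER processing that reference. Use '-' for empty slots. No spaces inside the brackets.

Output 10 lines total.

F [3,-]
H [3,-]
H [3,-]
F [3,5]
F [4,5]
F [4,2]
F [3,2]
F [3,4]
H [3,4]
F [1,4]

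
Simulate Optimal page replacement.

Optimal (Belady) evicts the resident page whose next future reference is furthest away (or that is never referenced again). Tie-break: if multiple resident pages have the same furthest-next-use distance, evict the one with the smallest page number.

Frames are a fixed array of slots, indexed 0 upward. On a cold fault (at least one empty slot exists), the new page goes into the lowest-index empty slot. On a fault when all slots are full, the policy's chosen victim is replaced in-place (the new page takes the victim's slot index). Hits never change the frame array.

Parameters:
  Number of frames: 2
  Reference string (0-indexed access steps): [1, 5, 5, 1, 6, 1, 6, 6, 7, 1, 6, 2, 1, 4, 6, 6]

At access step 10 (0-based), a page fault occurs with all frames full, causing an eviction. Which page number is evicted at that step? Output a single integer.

Step 0: ref 1 -> FAULT, frames=[1,-]
Step 1: ref 5 -> FAULT, frames=[1,5]
Step 2: ref 5 -> HIT, frames=[1,5]
Step 3: ref 1 -> HIT, frames=[1,5]
Step 4: ref 6 -> FAULT, evict 5, frames=[1,6]
Step 5: ref 1 -> HIT, frames=[1,6]
Step 6: ref 6 -> HIT, frames=[1,6]
Step 7: ref 6 -> HIT, frames=[1,6]
Step 8: ref 7 -> FAULT, evict 6, frames=[1,7]
Step 9: ref 1 -> HIT, frames=[1,7]
Step 10: ref 6 -> FAULT, evict 7, frames=[1,6]
At step 10: evicted page 7

Answer: 7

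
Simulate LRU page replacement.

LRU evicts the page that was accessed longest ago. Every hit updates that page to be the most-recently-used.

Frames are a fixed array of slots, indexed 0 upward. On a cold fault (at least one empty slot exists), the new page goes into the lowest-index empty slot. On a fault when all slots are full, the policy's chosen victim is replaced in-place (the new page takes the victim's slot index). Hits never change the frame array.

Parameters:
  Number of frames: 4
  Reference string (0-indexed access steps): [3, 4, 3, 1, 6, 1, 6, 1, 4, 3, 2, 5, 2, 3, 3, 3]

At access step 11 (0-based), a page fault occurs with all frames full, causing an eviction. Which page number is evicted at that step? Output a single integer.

Step 0: ref 3 -> FAULT, frames=[3,-,-,-]
Step 1: ref 4 -> FAULT, frames=[3,4,-,-]
Step 2: ref 3 -> HIT, frames=[3,4,-,-]
Step 3: ref 1 -> FAULT, frames=[3,4,1,-]
Step 4: ref 6 -> FAULT, frames=[3,4,1,6]
Step 5: ref 1 -> HIT, frames=[3,4,1,6]
Step 6: ref 6 -> HIT, frames=[3,4,1,6]
Step 7: ref 1 -> HIT, frames=[3,4,1,6]
Step 8: ref 4 -> HIT, frames=[3,4,1,6]
Step 9: ref 3 -> HIT, frames=[3,4,1,6]
Step 10: ref 2 -> FAULT, evict 6, frames=[3,4,1,2]
Step 11: ref 5 -> FAULT, evict 1, frames=[3,4,5,2]
At step 11: evicted page 1

Answer: 1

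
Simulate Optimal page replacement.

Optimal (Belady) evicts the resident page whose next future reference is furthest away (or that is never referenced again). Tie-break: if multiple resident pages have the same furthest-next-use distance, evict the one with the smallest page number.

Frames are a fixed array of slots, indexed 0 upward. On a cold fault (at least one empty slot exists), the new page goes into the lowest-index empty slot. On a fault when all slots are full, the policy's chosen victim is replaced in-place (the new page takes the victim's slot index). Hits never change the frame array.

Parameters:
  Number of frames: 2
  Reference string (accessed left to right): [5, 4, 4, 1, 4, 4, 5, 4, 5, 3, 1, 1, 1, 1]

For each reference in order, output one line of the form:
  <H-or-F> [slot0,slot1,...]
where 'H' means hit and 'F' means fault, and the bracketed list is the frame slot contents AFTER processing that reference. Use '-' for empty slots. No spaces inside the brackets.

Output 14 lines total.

F [5,-]
F [5,4]
H [5,4]
F [1,4]
H [1,4]
H [1,4]
F [5,4]
H [5,4]
H [5,4]
F [5,3]
F [5,1]
H [5,1]
H [5,1]
H [5,1]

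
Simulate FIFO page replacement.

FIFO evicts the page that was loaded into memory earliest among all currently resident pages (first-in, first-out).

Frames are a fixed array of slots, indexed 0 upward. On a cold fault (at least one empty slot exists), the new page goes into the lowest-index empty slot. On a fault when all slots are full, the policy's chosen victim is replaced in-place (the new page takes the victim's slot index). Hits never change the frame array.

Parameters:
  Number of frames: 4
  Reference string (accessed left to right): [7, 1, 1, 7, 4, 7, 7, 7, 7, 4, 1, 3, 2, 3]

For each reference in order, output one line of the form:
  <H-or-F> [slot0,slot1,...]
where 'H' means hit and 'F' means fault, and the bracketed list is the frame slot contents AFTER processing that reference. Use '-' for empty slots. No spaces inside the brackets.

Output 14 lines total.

F [7,-,-,-]
F [7,1,-,-]
H [7,1,-,-]
H [7,1,-,-]
F [7,1,4,-]
H [7,1,4,-]
H [7,1,4,-]
H [7,1,4,-]
H [7,1,4,-]
H [7,1,4,-]
H [7,1,4,-]
F [7,1,4,3]
F [2,1,4,3]
H [2,1,4,3]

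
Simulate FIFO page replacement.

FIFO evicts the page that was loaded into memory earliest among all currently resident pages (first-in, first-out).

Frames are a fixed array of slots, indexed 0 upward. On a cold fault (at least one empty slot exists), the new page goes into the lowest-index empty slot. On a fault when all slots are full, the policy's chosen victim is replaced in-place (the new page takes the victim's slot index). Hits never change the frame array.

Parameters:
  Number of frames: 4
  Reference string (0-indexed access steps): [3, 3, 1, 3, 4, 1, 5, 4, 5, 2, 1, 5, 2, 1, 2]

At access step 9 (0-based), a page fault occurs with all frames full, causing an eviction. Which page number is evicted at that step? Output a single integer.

Step 0: ref 3 -> FAULT, frames=[3,-,-,-]
Step 1: ref 3 -> HIT, frames=[3,-,-,-]
Step 2: ref 1 -> FAULT, frames=[3,1,-,-]
Step 3: ref 3 -> HIT, frames=[3,1,-,-]
Step 4: ref 4 -> FAULT, frames=[3,1,4,-]
Step 5: ref 1 -> HIT, frames=[3,1,4,-]
Step 6: ref 5 -> FAULT, frames=[3,1,4,5]
Step 7: ref 4 -> HIT, frames=[3,1,4,5]
Step 8: ref 5 -> HIT, frames=[3,1,4,5]
Step 9: ref 2 -> FAULT, evict 3, frames=[2,1,4,5]
At step 9: evicted page 3

Answer: 3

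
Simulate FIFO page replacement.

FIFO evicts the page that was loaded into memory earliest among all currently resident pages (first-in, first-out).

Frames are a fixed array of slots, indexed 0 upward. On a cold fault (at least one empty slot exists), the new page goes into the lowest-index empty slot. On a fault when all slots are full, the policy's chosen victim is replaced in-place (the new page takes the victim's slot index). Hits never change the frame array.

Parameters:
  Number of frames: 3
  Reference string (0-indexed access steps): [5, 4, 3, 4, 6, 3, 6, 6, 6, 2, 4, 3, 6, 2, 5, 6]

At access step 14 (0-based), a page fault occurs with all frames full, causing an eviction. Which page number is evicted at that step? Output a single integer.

Step 0: ref 5 -> FAULT, frames=[5,-,-]
Step 1: ref 4 -> FAULT, frames=[5,4,-]
Step 2: ref 3 -> FAULT, frames=[5,4,3]
Step 3: ref 4 -> HIT, frames=[5,4,3]
Step 4: ref 6 -> FAULT, evict 5, frames=[6,4,3]
Step 5: ref 3 -> HIT, frames=[6,4,3]
Step 6: ref 6 -> HIT, frames=[6,4,3]
Step 7: ref 6 -> HIT, frames=[6,4,3]
Step 8: ref 6 -> HIT, frames=[6,4,3]
Step 9: ref 2 -> FAULT, evict 4, frames=[6,2,3]
Step 10: ref 4 -> FAULT, evict 3, frames=[6,2,4]
Step 11: ref 3 -> FAULT, evict 6, frames=[3,2,4]
Step 12: ref 6 -> FAULT, evict 2, frames=[3,6,4]
Step 13: ref 2 -> FAULT, evict 4, frames=[3,6,2]
Step 14: ref 5 -> FAULT, evict 3, frames=[5,6,2]
At step 14: evicted page 3

Answer: 3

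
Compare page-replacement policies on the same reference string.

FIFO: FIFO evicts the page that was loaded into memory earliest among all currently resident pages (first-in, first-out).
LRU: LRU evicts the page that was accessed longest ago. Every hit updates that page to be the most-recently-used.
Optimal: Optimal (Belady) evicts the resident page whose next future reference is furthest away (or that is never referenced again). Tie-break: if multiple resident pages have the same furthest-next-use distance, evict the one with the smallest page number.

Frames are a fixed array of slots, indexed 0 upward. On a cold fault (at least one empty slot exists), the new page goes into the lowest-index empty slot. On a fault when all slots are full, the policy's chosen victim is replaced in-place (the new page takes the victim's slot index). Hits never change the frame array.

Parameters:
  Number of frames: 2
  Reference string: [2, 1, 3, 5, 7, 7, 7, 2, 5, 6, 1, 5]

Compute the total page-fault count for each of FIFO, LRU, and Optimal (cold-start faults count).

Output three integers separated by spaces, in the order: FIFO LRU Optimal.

Answer: 10 10 8

Derivation:
--- FIFO ---
  step 0: ref 2 -> FAULT, frames=[2,-] (faults so far: 1)
  step 1: ref 1 -> FAULT, frames=[2,1] (faults so far: 2)
  step 2: ref 3 -> FAULT, evict 2, frames=[3,1] (faults so far: 3)
  step 3: ref 5 -> FAULT, evict 1, frames=[3,5] (faults so far: 4)
  step 4: ref 7 -> FAULT, evict 3, frames=[7,5] (faults so far: 5)
  step 5: ref 7 -> HIT, frames=[7,5] (faults so far: 5)
  step 6: ref 7 -> HIT, frames=[7,5] (faults so far: 5)
  step 7: ref 2 -> FAULT, evict 5, frames=[7,2] (faults so far: 6)
  step 8: ref 5 -> FAULT, evict 7, frames=[5,2] (faults so far: 7)
  step 9: ref 6 -> FAULT, evict 2, frames=[5,6] (faults so far: 8)
  step 10: ref 1 -> FAULT, evict 5, frames=[1,6] (faults so far: 9)
  step 11: ref 5 -> FAULT, evict 6, frames=[1,5] (faults so far: 10)
  FIFO total faults: 10
--- LRU ---
  step 0: ref 2 -> FAULT, frames=[2,-] (faults so far: 1)
  step 1: ref 1 -> FAULT, frames=[2,1] (faults so far: 2)
  step 2: ref 3 -> FAULT, evict 2, frames=[3,1] (faults so far: 3)
  step 3: ref 5 -> FAULT, evict 1, frames=[3,5] (faults so far: 4)
  step 4: ref 7 -> FAULT, evict 3, frames=[7,5] (faults so far: 5)
  step 5: ref 7 -> HIT, frames=[7,5] (faults so far: 5)
  step 6: ref 7 -> HIT, frames=[7,5] (faults so far: 5)
  step 7: ref 2 -> FAULT, evict 5, frames=[7,2] (faults so far: 6)
  step 8: ref 5 -> FAULT, evict 7, frames=[5,2] (faults so far: 7)
  step 9: ref 6 -> FAULT, evict 2, frames=[5,6] (faults so far: 8)
  step 10: ref 1 -> FAULT, evict 5, frames=[1,6] (faults so far: 9)
  step 11: ref 5 -> FAULT, evict 6, frames=[1,5] (faults so far: 10)
  LRU total faults: 10
--- Optimal ---
  step 0: ref 2 -> FAULT, frames=[2,-] (faults so far: 1)
  step 1: ref 1 -> FAULT, frames=[2,1] (faults so far: 2)
  step 2: ref 3 -> FAULT, evict 1, frames=[2,3] (faults so far: 3)
  step 3: ref 5 -> FAULT, evict 3, frames=[2,5] (faults so far: 4)
  step 4: ref 7 -> FAULT, evict 5, frames=[2,7] (faults so far: 5)
  step 5: ref 7 -> HIT, frames=[2,7] (faults so far: 5)
  step 6: ref 7 -> HIT, frames=[2,7] (faults so far: 5)
  step 7: ref 2 -> HIT, frames=[2,7] (faults so far: 5)
  step 8: ref 5 -> FAULT, evict 2, frames=[5,7] (faults so far: 6)
  step 9: ref 6 -> FAULT, evict 7, frames=[5,6] (faults so far: 7)
  step 10: ref 1 -> FAULT, evict 6, frames=[5,1] (faults so far: 8)
  step 11: ref 5 -> HIT, frames=[5,1] (faults so far: 8)
  Optimal total faults: 8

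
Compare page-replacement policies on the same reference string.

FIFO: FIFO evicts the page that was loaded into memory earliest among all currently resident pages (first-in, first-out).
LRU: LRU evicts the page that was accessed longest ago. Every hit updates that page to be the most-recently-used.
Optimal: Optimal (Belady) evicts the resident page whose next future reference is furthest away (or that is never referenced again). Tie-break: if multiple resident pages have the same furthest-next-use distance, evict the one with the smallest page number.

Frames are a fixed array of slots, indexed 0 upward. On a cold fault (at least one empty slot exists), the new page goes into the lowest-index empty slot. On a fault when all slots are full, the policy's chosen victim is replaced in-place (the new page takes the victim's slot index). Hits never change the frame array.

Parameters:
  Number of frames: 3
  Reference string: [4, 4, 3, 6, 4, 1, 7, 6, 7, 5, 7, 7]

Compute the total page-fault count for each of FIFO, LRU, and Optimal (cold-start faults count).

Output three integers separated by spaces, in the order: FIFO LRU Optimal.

--- FIFO ---
  step 0: ref 4 -> FAULT, frames=[4,-,-] (faults so far: 1)
  step 1: ref 4 -> HIT, frames=[4,-,-] (faults so far: 1)
  step 2: ref 3 -> FAULT, frames=[4,3,-] (faults so far: 2)
  step 3: ref 6 -> FAULT, frames=[4,3,6] (faults so far: 3)
  step 4: ref 4 -> HIT, frames=[4,3,6] (faults so far: 3)
  step 5: ref 1 -> FAULT, evict 4, frames=[1,3,6] (faults so far: 4)
  step 6: ref 7 -> FAULT, evict 3, frames=[1,7,6] (faults so far: 5)
  step 7: ref 6 -> HIT, frames=[1,7,6] (faults so far: 5)
  step 8: ref 7 -> HIT, frames=[1,7,6] (faults so far: 5)
  step 9: ref 5 -> FAULT, evict 6, frames=[1,7,5] (faults so far: 6)
  step 10: ref 7 -> HIT, frames=[1,7,5] (faults so far: 6)
  step 11: ref 7 -> HIT, frames=[1,7,5] (faults so far: 6)
  FIFO total faults: 6
--- LRU ---
  step 0: ref 4 -> FAULT, frames=[4,-,-] (faults so far: 1)
  step 1: ref 4 -> HIT, frames=[4,-,-] (faults so far: 1)
  step 2: ref 3 -> FAULT, frames=[4,3,-] (faults so far: 2)
  step 3: ref 6 -> FAULT, frames=[4,3,6] (faults so far: 3)
  step 4: ref 4 -> HIT, frames=[4,3,6] (faults so far: 3)
  step 5: ref 1 -> FAULT, evict 3, frames=[4,1,6] (faults so far: 4)
  step 6: ref 7 -> FAULT, evict 6, frames=[4,1,7] (faults so far: 5)
  step 7: ref 6 -> FAULT, evict 4, frames=[6,1,7] (faults so far: 6)
  step 8: ref 7 -> HIT, frames=[6,1,7] (faults so far: 6)
  step 9: ref 5 -> FAULT, evict 1, frames=[6,5,7] (faults so far: 7)
  step 10: ref 7 -> HIT, frames=[6,5,7] (faults so far: 7)
  step 11: ref 7 -> HIT, frames=[6,5,7] (faults so far: 7)
  LRU total faults: 7
--- Optimal ---
  step 0: ref 4 -> FAULT, frames=[4,-,-] (faults so far: 1)
  step 1: ref 4 -> HIT, frames=[4,-,-] (faults so far: 1)
  step 2: ref 3 -> FAULT, frames=[4,3,-] (faults so far: 2)
  step 3: ref 6 -> FAULT, frames=[4,3,6] (faults so far: 3)
  step 4: ref 4 -> HIT, frames=[4,3,6] (faults so far: 3)
  step 5: ref 1 -> FAULT, evict 3, frames=[4,1,6] (faults so far: 4)
  step 6: ref 7 -> FAULT, evict 1, frames=[4,7,6] (faults so far: 5)
  step 7: ref 6 -> HIT, frames=[4,7,6] (faults so far: 5)
  step 8: ref 7 -> HIT, frames=[4,7,6] (faults so far: 5)
  step 9: ref 5 -> FAULT, evict 4, frames=[5,7,6] (faults so far: 6)
  step 10: ref 7 -> HIT, frames=[5,7,6] (faults so far: 6)
  step 11: ref 7 -> HIT, frames=[5,7,6] (faults so far: 6)
  Optimal total faults: 6

Answer: 6 7 6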